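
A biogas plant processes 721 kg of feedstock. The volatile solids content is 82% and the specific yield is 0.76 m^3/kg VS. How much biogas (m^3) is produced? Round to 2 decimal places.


Compute volatile solids:
  VS = mass * VS_fraction = 721 * 0.82 = 591.22 kg
Calculate biogas volume:
  Biogas = VS * specific_yield = 591.22 * 0.76
  Biogas = 449.33 m^3

449.33


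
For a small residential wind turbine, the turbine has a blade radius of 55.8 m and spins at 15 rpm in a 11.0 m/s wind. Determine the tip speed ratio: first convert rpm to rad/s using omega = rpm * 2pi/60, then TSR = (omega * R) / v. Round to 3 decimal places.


Convert rotational speed to rad/s:
  omega = 15 * 2 * pi / 60 = 1.5708 rad/s
Compute tip speed:
  v_tip = omega * R = 1.5708 * 55.8 = 87.65 m/s
Tip speed ratio:
  TSR = v_tip / v_wind = 87.65 / 11.0 = 7.968

7.968


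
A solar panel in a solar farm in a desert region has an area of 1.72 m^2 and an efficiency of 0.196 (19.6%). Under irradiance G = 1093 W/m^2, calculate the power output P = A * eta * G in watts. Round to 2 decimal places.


Use the solar power formula P = A * eta * G.
Given: A = 1.72 m^2, eta = 0.196, G = 1093 W/m^2
P = 1.72 * 0.196 * 1093
P = 368.47 W

368.47


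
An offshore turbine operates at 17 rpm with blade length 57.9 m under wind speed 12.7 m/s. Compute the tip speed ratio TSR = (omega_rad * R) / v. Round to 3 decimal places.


Convert rotational speed to rad/s:
  omega = 17 * 2 * pi / 60 = 1.7802 rad/s
Compute tip speed:
  v_tip = omega * R = 1.7802 * 57.9 = 103.076 m/s
Tip speed ratio:
  TSR = v_tip / v_wind = 103.076 / 12.7 = 8.116

8.116


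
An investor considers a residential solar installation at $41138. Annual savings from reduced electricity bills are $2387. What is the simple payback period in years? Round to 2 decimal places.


Simple payback period = initial cost / annual savings
Payback = 41138 / 2387
Payback = 17.23 years

17.23


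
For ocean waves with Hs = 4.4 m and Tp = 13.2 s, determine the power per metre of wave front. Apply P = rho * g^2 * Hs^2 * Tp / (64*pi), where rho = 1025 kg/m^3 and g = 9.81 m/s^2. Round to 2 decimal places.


Apply wave power formula:
  g^2 = 9.81^2 = 96.2361
  Hs^2 = 4.4^2 = 19.36
  Numerator = rho * g^2 * Hs^2 * Tp = 1025 * 96.2361 * 19.36 * 13.2 = 25208161.02
  Denominator = 64 * pi = 201.0619
  P = 25208161.02 / 201.0619 = 125375.11 W/m

125375.11


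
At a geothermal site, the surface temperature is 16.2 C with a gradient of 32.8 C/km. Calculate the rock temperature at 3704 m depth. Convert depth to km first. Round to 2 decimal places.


Convert depth to km: 3704 / 1000 = 3.704 km
Temperature increase = gradient * depth_km = 32.8 * 3.704 = 121.49 C
Temperature at depth = T_surface + delta_T = 16.2 + 121.49
T = 137.69 C

137.69


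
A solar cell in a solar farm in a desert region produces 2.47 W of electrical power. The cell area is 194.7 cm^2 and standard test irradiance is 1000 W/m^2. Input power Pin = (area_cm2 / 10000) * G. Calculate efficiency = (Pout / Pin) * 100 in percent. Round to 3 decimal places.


First compute the input power:
  Pin = area_cm2 / 10000 * G = 194.7 / 10000 * 1000 = 19.47 W
Then compute efficiency:
  Efficiency = (Pout / Pin) * 100 = (2.47 / 19.47) * 100
  Efficiency = 12.686%

12.686


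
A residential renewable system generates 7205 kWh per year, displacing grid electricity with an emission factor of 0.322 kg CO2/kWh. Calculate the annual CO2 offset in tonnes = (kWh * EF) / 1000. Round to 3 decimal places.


CO2 offset in kg = generation * emission_factor
CO2 offset = 7205 * 0.322 = 2320.01 kg
Convert to tonnes:
  CO2 offset = 2320.01 / 1000 = 2.320 tonnes

2.320


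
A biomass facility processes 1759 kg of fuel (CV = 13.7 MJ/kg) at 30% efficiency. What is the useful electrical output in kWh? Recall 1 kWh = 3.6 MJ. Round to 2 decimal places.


Total energy = mass * CV = 1759 * 13.7 = 24098.3 MJ
Useful energy = total * eta = 24098.3 * 0.3 = 7229.49 MJ
Convert to kWh: 7229.49 / 3.6
Useful energy = 2008.19 kWh

2008.19


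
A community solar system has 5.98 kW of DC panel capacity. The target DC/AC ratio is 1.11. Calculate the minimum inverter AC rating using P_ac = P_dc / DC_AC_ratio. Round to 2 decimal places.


The inverter AC capacity is determined by the DC/AC ratio.
Given: P_dc = 5.98 kW, DC/AC ratio = 1.11
P_ac = P_dc / ratio = 5.98 / 1.11
P_ac = 5.39 kW

5.39


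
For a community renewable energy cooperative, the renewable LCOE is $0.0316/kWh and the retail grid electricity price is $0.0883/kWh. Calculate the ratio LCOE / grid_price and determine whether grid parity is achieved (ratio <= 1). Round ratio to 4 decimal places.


Compare LCOE to grid price:
  LCOE = $0.0316/kWh, Grid price = $0.0883/kWh
  Ratio = LCOE / grid_price = 0.0316 / 0.0883 = 0.3579
  Grid parity achieved (ratio <= 1)? yes

0.3579


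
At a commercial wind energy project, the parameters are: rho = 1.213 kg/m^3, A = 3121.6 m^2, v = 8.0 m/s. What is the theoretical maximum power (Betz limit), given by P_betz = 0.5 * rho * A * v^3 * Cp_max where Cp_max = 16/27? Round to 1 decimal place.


The Betz coefficient Cp_max = 16/27 = 0.5926
v^3 = 8.0^3 = 512.0
P_betz = 0.5 * rho * A * v^3 * Cp_max
P_betz = 0.5 * 1.213 * 3121.6 * 512.0 * 0.5926
P_betz = 574426.2 W

574426.2


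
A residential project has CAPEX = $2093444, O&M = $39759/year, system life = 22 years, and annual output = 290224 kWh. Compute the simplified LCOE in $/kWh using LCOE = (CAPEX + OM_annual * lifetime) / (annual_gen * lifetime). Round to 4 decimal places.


Total cost = CAPEX + OM * lifetime = 2093444 + 39759 * 22 = 2093444 + 874698 = 2968142
Total generation = annual * lifetime = 290224 * 22 = 6384928 kWh
LCOE = 2968142 / 6384928
LCOE = 0.4649 $/kWh

0.4649


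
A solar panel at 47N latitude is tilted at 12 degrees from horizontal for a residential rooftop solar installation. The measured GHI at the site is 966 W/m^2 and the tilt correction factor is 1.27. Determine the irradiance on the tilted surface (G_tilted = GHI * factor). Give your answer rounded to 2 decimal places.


Identify the given values:
  GHI = 966 W/m^2, tilt correction factor = 1.27
Apply the formula G_tilted = GHI * factor:
  G_tilted = 966 * 1.27
  G_tilted = 1226.82 W/m^2

1226.82


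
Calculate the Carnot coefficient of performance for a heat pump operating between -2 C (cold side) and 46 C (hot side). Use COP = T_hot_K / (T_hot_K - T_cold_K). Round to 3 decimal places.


Convert to Kelvin:
  T_hot = 46 + 273.15 = 319.15 K
  T_cold = -2 + 273.15 = 271.15 K
Apply Carnot COP formula:
  COP = T_hot_K / (T_hot_K - T_cold_K) = 319.15 / 48.0
  COP = 6.649

6.649


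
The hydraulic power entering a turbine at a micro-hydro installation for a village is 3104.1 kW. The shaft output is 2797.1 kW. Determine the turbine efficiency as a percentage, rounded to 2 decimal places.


Turbine efficiency = (output power / input power) * 100
eta = (2797.1 / 3104.1) * 100
eta = 90.11%

90.11


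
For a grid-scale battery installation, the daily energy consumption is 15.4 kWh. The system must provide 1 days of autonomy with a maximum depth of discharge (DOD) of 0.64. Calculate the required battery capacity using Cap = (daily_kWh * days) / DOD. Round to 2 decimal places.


Total energy needed = daily * days = 15.4 * 1 = 15.4 kWh
Account for depth of discharge:
  Cap = total_energy / DOD = 15.4 / 0.64
  Cap = 24.06 kWh

24.06


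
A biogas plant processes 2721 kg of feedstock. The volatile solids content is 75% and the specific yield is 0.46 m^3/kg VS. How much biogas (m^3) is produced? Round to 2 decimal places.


Compute volatile solids:
  VS = mass * VS_fraction = 2721 * 0.75 = 2040.75 kg
Calculate biogas volume:
  Biogas = VS * specific_yield = 2040.75 * 0.46
  Biogas = 938.75 m^3

938.75


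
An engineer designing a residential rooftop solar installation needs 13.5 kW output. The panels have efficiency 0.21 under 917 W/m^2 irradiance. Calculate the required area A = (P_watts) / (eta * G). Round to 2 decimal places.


Convert target power to watts: P = 13.5 * 1000 = 13500.0 W
Compute denominator: eta * G = 0.21 * 917 = 192.57
Required area A = P / (eta * G) = 13500.0 / 192.57
A = 70.10 m^2

70.10


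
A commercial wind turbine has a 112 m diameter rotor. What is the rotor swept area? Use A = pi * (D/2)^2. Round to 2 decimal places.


Compute the rotor radius:
  r = D / 2 = 112 / 2 = 56.0 m
Calculate swept area:
  A = pi * r^2 = pi * 56.0^2
  A = 9852.03 m^2

9852.03


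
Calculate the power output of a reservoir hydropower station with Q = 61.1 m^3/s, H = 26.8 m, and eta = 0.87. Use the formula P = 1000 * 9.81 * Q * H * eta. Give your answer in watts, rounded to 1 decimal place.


Apply the hydropower formula P = rho * g * Q * H * eta
rho * g = 1000 * 9.81 = 9810.0
P = 9810.0 * 61.1 * 26.8 * 0.87
P = 13975400.6 W

13975400.6


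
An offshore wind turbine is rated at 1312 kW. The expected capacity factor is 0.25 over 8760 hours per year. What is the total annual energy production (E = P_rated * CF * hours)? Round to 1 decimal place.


Annual energy = rated_kW * capacity_factor * hours_per_year
Given: P_rated = 1312 kW, CF = 0.25, hours = 8760
E = 1312 * 0.25 * 8760
E = 2873280.0 kWh

2873280.0


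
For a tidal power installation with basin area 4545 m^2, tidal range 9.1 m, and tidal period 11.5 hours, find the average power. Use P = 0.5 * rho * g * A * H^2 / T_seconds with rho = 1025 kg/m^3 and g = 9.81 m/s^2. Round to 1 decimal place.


Convert period to seconds: T = 11.5 * 3600 = 41400.0 s
H^2 = 9.1^2 = 82.81
P = 0.5 * rho * g * A * H^2 / T
P = 0.5 * 1025 * 9.81 * 4545 * 82.81 / 41400.0
P = 45706.6 W

45706.6


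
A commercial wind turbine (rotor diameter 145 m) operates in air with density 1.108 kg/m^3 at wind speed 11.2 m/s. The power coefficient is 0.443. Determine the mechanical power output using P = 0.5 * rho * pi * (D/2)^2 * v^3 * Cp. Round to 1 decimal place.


Step 1 -- Compute swept area:
  A = pi * (D/2)^2 = pi * (145/2)^2 = 16513.0 m^2
Step 2 -- Apply wind power equation:
  P = 0.5 * rho * A * v^3 * Cp
  v^3 = 11.2^3 = 1404.928
  P = 0.5 * 1.108 * 16513.0 * 1404.928 * 0.443
  P = 5693685.1 W

5693685.1


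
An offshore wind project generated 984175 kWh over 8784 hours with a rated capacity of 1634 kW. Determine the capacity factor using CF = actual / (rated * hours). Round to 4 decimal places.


Capacity factor = actual output / maximum possible output
Maximum possible = rated * hours = 1634 * 8784 = 14353056 kWh
CF = 984175 / 14353056
CF = 0.0686

0.0686


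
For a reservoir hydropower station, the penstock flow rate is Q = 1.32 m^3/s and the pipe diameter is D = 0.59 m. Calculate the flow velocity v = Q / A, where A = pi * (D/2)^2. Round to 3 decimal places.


Compute pipe cross-sectional area:
  A = pi * (D/2)^2 = pi * (0.59/2)^2 = 0.2734 m^2
Calculate velocity:
  v = Q / A = 1.32 / 0.2734
  v = 4.828 m/s

4.828


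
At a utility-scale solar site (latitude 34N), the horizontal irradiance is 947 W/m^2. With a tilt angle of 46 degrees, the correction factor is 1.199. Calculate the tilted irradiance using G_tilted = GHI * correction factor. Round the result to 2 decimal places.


Identify the given values:
  GHI = 947 W/m^2, tilt correction factor = 1.199
Apply the formula G_tilted = GHI * factor:
  G_tilted = 947 * 1.199
  G_tilted = 1135.45 W/m^2

1135.45


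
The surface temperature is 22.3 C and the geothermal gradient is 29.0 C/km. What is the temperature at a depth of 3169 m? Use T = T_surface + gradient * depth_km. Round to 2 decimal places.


Convert depth to km: 3169 / 1000 = 3.169 km
Temperature increase = gradient * depth_km = 29.0 * 3.169 = 91.9 C
Temperature at depth = T_surface + delta_T = 22.3 + 91.9
T = 114.20 C

114.20


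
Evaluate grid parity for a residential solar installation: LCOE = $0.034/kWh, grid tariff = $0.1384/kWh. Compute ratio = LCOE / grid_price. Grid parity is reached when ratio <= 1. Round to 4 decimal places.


Compare LCOE to grid price:
  LCOE = $0.034/kWh, Grid price = $0.1384/kWh
  Ratio = LCOE / grid_price = 0.034 / 0.1384 = 0.2457
  Grid parity achieved (ratio <= 1)? yes

0.2457


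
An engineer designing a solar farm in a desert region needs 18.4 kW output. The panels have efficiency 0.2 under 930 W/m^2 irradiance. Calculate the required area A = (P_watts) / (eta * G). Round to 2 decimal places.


Convert target power to watts: P = 18.4 * 1000 = 18400.0 W
Compute denominator: eta * G = 0.2 * 930 = 186.0
Required area A = P / (eta * G) = 18400.0 / 186.0
A = 98.92 m^2

98.92


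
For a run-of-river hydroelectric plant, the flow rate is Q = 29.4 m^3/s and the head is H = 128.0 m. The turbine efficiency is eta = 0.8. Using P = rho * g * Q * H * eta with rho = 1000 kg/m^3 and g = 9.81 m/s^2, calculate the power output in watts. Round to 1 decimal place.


Apply the hydropower formula P = rho * g * Q * H * eta
rho * g = 1000 * 9.81 = 9810.0
P = 9810.0 * 29.4 * 128.0 * 0.8
P = 29533593.6 W

29533593.6


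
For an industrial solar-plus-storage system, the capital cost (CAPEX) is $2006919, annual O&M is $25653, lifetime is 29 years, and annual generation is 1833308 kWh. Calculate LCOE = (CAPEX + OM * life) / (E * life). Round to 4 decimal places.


Total cost = CAPEX + OM * lifetime = 2006919 + 25653 * 29 = 2006919 + 743937 = 2750856
Total generation = annual * lifetime = 1833308 * 29 = 53165932 kWh
LCOE = 2750856 / 53165932
LCOE = 0.0517 $/kWh

0.0517


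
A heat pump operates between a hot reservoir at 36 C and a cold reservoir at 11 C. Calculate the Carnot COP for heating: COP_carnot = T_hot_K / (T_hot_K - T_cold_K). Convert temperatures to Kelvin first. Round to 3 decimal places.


Convert to Kelvin:
  T_hot = 36 + 273.15 = 309.15 K
  T_cold = 11 + 273.15 = 284.15 K
Apply Carnot COP formula:
  COP = T_hot_K / (T_hot_K - T_cold_K) = 309.15 / 25.0
  COP = 12.366

12.366


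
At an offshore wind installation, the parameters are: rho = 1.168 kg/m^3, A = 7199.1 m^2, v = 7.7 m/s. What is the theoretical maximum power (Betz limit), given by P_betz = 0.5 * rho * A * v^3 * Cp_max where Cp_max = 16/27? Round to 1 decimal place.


The Betz coefficient Cp_max = 16/27 = 0.5926
v^3 = 7.7^3 = 456.533
P_betz = 0.5 * rho * A * v^3 * Cp_max
P_betz = 0.5 * 1.168 * 7199.1 * 456.533 * 0.5926
P_betz = 1137416.3 W

1137416.3


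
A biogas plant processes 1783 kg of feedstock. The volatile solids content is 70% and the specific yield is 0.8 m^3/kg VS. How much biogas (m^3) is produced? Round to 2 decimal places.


Compute volatile solids:
  VS = mass * VS_fraction = 1783 * 0.7 = 1248.1 kg
Calculate biogas volume:
  Biogas = VS * specific_yield = 1248.1 * 0.8
  Biogas = 998.48 m^3

998.48


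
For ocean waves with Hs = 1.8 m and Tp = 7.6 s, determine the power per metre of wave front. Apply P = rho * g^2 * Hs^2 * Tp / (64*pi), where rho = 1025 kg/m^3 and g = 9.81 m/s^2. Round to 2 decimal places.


Apply wave power formula:
  g^2 = 9.81^2 = 96.2361
  Hs^2 = 1.8^2 = 3.24
  Numerator = rho * g^2 * Hs^2 * Tp = 1025 * 96.2361 * 3.24 * 7.6 = 2428960.67
  Denominator = 64 * pi = 201.0619
  P = 2428960.67 / 201.0619 = 12080.66 W/m

12080.66


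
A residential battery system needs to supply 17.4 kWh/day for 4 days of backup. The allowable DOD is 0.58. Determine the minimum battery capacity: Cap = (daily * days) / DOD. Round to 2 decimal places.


Total energy needed = daily * days = 17.4 * 4 = 69.6 kWh
Account for depth of discharge:
  Cap = total_energy / DOD = 69.6 / 0.58
  Cap = 120.00 kWh

120.00


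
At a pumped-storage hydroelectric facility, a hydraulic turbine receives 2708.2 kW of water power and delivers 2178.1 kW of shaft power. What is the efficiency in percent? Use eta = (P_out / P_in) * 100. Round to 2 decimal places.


Turbine efficiency = (output power / input power) * 100
eta = (2178.1 / 2708.2) * 100
eta = 80.43%

80.43


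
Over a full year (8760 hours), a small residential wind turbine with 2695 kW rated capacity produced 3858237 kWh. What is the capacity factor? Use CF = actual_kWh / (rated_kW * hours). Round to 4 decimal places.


Capacity factor = actual output / maximum possible output
Maximum possible = rated * hours = 2695 * 8760 = 23608200 kWh
CF = 3858237 / 23608200
CF = 0.1634

0.1634


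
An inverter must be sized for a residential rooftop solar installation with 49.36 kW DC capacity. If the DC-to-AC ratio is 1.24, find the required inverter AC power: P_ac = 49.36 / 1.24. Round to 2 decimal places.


The inverter AC capacity is determined by the DC/AC ratio.
Given: P_dc = 49.36 kW, DC/AC ratio = 1.24
P_ac = P_dc / ratio = 49.36 / 1.24
P_ac = 39.81 kW

39.81


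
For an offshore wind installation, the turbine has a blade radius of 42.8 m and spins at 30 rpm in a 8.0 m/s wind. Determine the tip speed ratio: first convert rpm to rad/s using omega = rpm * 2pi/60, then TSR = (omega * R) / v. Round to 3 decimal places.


Convert rotational speed to rad/s:
  omega = 30 * 2 * pi / 60 = 3.1416 rad/s
Compute tip speed:
  v_tip = omega * R = 3.1416 * 42.8 = 134.46 m/s
Tip speed ratio:
  TSR = v_tip / v_wind = 134.46 / 8.0 = 16.808

16.808


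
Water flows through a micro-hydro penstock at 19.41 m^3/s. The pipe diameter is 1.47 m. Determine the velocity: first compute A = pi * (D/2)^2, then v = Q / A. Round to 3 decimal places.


Compute pipe cross-sectional area:
  A = pi * (D/2)^2 = pi * (1.47/2)^2 = 1.6972 m^2
Calculate velocity:
  v = Q / A = 19.41 / 1.6972
  v = 11.437 m/s

11.437


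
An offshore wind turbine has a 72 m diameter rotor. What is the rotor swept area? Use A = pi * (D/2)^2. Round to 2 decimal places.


Compute the rotor radius:
  r = D / 2 = 72 / 2 = 36.0 m
Calculate swept area:
  A = pi * r^2 = pi * 36.0^2
  A = 4071.50 m^2

4071.50


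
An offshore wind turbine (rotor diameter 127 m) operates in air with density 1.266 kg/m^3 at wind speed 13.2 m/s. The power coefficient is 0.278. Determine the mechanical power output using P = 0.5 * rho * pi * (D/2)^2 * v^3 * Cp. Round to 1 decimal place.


Step 1 -- Compute swept area:
  A = pi * (D/2)^2 = pi * (127/2)^2 = 12667.69 m^2
Step 2 -- Apply wind power equation:
  P = 0.5 * rho * A * v^3 * Cp
  v^3 = 13.2^3 = 2299.968
  P = 0.5 * 1.266 * 12667.69 * 2299.968 * 0.278
  P = 5127050.8 W

5127050.8


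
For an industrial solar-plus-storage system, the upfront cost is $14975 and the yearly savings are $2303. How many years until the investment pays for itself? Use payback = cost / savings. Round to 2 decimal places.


Simple payback period = initial cost / annual savings
Payback = 14975 / 2303
Payback = 6.50 years

6.50


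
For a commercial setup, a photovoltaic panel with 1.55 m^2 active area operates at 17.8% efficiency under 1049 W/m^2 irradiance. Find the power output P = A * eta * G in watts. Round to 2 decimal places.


Use the solar power formula P = A * eta * G.
Given: A = 1.55 m^2, eta = 0.178, G = 1049 W/m^2
P = 1.55 * 0.178 * 1049
P = 289.42 W

289.42


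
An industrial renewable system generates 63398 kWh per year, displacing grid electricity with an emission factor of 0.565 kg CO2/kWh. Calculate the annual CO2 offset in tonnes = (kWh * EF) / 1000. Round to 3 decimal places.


CO2 offset in kg = generation * emission_factor
CO2 offset = 63398 * 0.565 = 35819.87 kg
Convert to tonnes:
  CO2 offset = 35819.87 / 1000 = 35.820 tonnes

35.820


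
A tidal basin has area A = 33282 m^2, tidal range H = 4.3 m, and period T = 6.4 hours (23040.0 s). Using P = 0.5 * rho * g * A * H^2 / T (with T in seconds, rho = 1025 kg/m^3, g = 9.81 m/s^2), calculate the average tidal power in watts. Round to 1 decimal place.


Convert period to seconds: T = 6.4 * 3600 = 23040.0 s
H^2 = 4.3^2 = 18.49
P = 0.5 * rho * g * A * H^2 / T
P = 0.5 * 1025 * 9.81 * 33282 * 18.49 / 23040.0
P = 134284.8 W

134284.8


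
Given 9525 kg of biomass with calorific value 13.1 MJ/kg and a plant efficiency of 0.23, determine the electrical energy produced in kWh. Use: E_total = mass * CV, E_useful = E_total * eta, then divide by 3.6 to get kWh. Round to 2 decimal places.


Total energy = mass * CV = 9525 * 13.1 = 124777.5 MJ
Useful energy = total * eta = 124777.5 * 0.23 = 28698.83 MJ
Convert to kWh: 28698.83 / 3.6
Useful energy = 7971.90 kWh

7971.90


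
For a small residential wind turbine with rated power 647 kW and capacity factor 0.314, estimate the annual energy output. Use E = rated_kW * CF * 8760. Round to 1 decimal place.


Annual energy = rated_kW * capacity_factor * hours_per_year
Given: P_rated = 647 kW, CF = 0.314, hours = 8760
E = 647 * 0.314 * 8760
E = 1779664.1 kWh

1779664.1


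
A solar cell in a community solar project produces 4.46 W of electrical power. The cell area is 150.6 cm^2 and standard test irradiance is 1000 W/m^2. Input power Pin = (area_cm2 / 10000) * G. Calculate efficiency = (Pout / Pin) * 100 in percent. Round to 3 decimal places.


First compute the input power:
  Pin = area_cm2 / 10000 * G = 150.6 / 10000 * 1000 = 15.06 W
Then compute efficiency:
  Efficiency = (Pout / Pin) * 100 = (4.46 / 15.06) * 100
  Efficiency = 29.615%

29.615


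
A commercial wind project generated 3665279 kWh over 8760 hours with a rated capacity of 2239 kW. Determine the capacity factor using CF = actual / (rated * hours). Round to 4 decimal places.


Capacity factor = actual output / maximum possible output
Maximum possible = rated * hours = 2239 * 8760 = 19613640 kWh
CF = 3665279 / 19613640
CF = 0.1869

0.1869


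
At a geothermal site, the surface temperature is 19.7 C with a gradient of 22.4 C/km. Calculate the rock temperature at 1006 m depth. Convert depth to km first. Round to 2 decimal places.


Convert depth to km: 1006 / 1000 = 1.006 km
Temperature increase = gradient * depth_km = 22.4 * 1.006 = 22.53 C
Temperature at depth = T_surface + delta_T = 19.7 + 22.53
T = 42.23 C

42.23


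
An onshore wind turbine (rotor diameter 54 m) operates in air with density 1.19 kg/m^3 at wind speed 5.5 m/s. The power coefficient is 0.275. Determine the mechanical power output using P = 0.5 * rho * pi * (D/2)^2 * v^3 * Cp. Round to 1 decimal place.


Step 1 -- Compute swept area:
  A = pi * (D/2)^2 = pi * (54/2)^2 = 2290.22 m^2
Step 2 -- Apply wind power equation:
  P = 0.5 * rho * A * v^3 * Cp
  v^3 = 5.5^3 = 166.375
  P = 0.5 * 1.19 * 2290.22 * 166.375 * 0.275
  P = 62346.9 W

62346.9


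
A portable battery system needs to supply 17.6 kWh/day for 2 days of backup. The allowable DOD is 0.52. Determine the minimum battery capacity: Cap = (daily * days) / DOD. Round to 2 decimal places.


Total energy needed = daily * days = 17.6 * 2 = 35.2 kWh
Account for depth of discharge:
  Cap = total_energy / DOD = 35.2 / 0.52
  Cap = 67.69 kWh

67.69


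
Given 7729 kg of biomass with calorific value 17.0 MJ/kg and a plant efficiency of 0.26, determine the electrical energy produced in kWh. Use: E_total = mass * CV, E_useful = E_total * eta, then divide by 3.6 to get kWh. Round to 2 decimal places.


Total energy = mass * CV = 7729 * 17.0 = 131393.0 MJ
Useful energy = total * eta = 131393.0 * 0.26 = 34162.18 MJ
Convert to kWh: 34162.18 / 3.6
Useful energy = 9489.49 kWh

9489.49


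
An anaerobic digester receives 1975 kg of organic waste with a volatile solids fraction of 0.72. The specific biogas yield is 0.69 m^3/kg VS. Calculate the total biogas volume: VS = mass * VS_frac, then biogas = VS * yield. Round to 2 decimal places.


Compute volatile solids:
  VS = mass * VS_fraction = 1975 * 0.72 = 1422.0 kg
Calculate biogas volume:
  Biogas = VS * specific_yield = 1422.0 * 0.69
  Biogas = 981.18 m^3

981.18


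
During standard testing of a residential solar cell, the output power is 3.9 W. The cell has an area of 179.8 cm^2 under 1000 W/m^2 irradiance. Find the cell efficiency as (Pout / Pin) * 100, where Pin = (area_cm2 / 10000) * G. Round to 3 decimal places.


First compute the input power:
  Pin = area_cm2 / 10000 * G = 179.8 / 10000 * 1000 = 17.98 W
Then compute efficiency:
  Efficiency = (Pout / Pin) * 100 = (3.9 / 17.98) * 100
  Efficiency = 21.691%

21.691


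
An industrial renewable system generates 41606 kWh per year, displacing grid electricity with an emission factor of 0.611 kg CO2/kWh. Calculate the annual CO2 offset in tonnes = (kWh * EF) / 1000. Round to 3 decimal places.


CO2 offset in kg = generation * emission_factor
CO2 offset = 41606 * 0.611 = 25421.27 kg
Convert to tonnes:
  CO2 offset = 25421.27 / 1000 = 25.421 tonnes

25.421


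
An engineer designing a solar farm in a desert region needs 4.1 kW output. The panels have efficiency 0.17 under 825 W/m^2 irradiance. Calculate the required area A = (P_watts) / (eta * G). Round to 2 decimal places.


Convert target power to watts: P = 4.1 * 1000 = 4100.0 W
Compute denominator: eta * G = 0.17 * 825 = 140.25
Required area A = P / (eta * G) = 4100.0 / 140.25
A = 29.23 m^2

29.23


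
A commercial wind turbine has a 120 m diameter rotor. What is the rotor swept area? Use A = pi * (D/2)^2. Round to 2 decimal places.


Compute the rotor radius:
  r = D / 2 = 120 / 2 = 60.0 m
Calculate swept area:
  A = pi * r^2 = pi * 60.0^2
  A = 11309.73 m^2

11309.73


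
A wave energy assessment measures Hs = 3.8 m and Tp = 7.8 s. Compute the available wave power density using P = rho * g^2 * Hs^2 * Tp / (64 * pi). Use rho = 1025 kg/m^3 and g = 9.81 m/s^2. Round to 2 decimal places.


Apply wave power formula:
  g^2 = 9.81^2 = 96.2361
  Hs^2 = 3.8^2 = 14.44
  Numerator = rho * g^2 * Hs^2 * Tp = 1025 * 96.2361 * 14.44 * 7.8 = 11110246.03
  Denominator = 64 * pi = 201.0619
  P = 11110246.03 / 201.0619 = 55257.83 W/m

55257.83


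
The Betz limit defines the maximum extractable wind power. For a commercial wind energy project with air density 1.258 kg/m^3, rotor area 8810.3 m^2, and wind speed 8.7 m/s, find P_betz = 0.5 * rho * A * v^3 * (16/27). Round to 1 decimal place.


The Betz coefficient Cp_max = 16/27 = 0.5926
v^3 = 8.7^3 = 658.503
P_betz = 0.5 * rho * A * v^3 * Cp_max
P_betz = 0.5 * 1.258 * 8810.3 * 658.503 * 0.5926
P_betz = 2162496.0 W

2162496.0


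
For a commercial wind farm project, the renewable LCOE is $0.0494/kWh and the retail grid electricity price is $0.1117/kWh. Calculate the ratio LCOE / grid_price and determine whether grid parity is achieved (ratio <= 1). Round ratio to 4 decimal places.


Compare LCOE to grid price:
  LCOE = $0.0494/kWh, Grid price = $0.1117/kWh
  Ratio = LCOE / grid_price = 0.0494 / 0.1117 = 0.4423
  Grid parity achieved (ratio <= 1)? yes

0.4423


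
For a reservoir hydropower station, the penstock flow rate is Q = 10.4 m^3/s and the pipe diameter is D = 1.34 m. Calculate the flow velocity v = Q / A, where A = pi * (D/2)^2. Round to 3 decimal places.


Compute pipe cross-sectional area:
  A = pi * (D/2)^2 = pi * (1.34/2)^2 = 1.4103 m^2
Calculate velocity:
  v = Q / A = 10.4 / 1.4103
  v = 7.375 m/s

7.375


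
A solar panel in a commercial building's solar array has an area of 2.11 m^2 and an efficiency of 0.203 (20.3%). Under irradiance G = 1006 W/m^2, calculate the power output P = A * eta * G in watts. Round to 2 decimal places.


Use the solar power formula P = A * eta * G.
Given: A = 2.11 m^2, eta = 0.203, G = 1006 W/m^2
P = 2.11 * 0.203 * 1006
P = 430.90 W

430.90


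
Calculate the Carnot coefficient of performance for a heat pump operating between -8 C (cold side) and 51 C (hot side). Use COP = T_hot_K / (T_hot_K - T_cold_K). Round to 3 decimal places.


Convert to Kelvin:
  T_hot = 51 + 273.15 = 324.15 K
  T_cold = -8 + 273.15 = 265.15 K
Apply Carnot COP formula:
  COP = T_hot_K / (T_hot_K - T_cold_K) = 324.15 / 59.0
  COP = 5.494

5.494


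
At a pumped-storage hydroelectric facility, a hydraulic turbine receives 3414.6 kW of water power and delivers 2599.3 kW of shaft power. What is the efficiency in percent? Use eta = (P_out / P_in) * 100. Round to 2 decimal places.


Turbine efficiency = (output power / input power) * 100
eta = (2599.3 / 3414.6) * 100
eta = 76.12%

76.12


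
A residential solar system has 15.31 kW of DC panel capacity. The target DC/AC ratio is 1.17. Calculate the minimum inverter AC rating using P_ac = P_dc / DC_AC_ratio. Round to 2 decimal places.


The inverter AC capacity is determined by the DC/AC ratio.
Given: P_dc = 15.31 kW, DC/AC ratio = 1.17
P_ac = P_dc / ratio = 15.31 / 1.17
P_ac = 13.09 kW

13.09


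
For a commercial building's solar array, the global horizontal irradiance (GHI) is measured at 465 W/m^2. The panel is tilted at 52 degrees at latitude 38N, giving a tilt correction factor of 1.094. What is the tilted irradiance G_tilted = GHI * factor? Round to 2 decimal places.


Identify the given values:
  GHI = 465 W/m^2, tilt correction factor = 1.094
Apply the formula G_tilted = GHI * factor:
  G_tilted = 465 * 1.094
  G_tilted = 508.71 W/m^2

508.71


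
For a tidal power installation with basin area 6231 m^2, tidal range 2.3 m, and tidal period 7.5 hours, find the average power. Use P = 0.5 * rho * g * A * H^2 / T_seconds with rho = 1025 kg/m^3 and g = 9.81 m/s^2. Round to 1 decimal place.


Convert period to seconds: T = 7.5 * 3600 = 27000.0 s
H^2 = 2.3^2 = 5.29
P = 0.5 * rho * g * A * H^2 / T
P = 0.5 * 1025 * 9.81 * 6231 * 5.29 / 27000.0
P = 6137.8 W

6137.8


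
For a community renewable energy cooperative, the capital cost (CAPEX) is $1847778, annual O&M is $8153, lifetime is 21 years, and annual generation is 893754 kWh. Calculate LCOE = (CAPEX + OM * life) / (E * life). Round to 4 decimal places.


Total cost = CAPEX + OM * lifetime = 1847778 + 8153 * 21 = 1847778 + 171213 = 2018991
Total generation = annual * lifetime = 893754 * 21 = 18768834 kWh
LCOE = 2018991 / 18768834
LCOE = 0.1076 $/kWh

0.1076


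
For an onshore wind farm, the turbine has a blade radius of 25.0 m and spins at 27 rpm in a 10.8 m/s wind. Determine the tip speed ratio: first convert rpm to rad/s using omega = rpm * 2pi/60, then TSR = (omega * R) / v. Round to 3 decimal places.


Convert rotational speed to rad/s:
  omega = 27 * 2 * pi / 60 = 2.8274 rad/s
Compute tip speed:
  v_tip = omega * R = 2.8274 * 25.0 = 70.686 m/s
Tip speed ratio:
  TSR = v_tip / v_wind = 70.686 / 10.8 = 6.545

6.545


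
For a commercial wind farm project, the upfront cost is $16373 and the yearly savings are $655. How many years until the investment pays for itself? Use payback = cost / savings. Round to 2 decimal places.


Simple payback period = initial cost / annual savings
Payback = 16373 / 655
Payback = 25.00 years

25.00


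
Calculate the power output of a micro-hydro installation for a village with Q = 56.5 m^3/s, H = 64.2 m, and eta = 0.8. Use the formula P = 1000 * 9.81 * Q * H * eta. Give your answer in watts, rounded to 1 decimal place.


Apply the hydropower formula P = rho * g * Q * H * eta
rho * g = 1000 * 9.81 = 9810.0
P = 9810.0 * 56.5 * 64.2 * 0.8
P = 28467050.4 W

28467050.4


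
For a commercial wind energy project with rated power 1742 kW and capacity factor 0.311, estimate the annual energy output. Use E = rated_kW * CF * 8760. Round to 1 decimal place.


Annual energy = rated_kW * capacity_factor * hours_per_year
Given: P_rated = 1742 kW, CF = 0.311, hours = 8760
E = 1742 * 0.311 * 8760
E = 4745835.1 kWh

4745835.1


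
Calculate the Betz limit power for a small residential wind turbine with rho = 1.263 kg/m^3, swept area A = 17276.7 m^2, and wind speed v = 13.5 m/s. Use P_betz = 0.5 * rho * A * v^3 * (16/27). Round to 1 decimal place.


The Betz coefficient Cp_max = 16/27 = 0.5926
v^3 = 13.5^3 = 2460.375
P_betz = 0.5 * rho * A * v^3 * Cp_max
P_betz = 0.5 * 1.263 * 17276.7 * 2460.375 * 0.5926
P_betz = 15907124.2 W

15907124.2


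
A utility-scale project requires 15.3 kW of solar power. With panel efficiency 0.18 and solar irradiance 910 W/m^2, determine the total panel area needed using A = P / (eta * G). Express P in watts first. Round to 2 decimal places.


Convert target power to watts: P = 15.3 * 1000 = 15300.0 W
Compute denominator: eta * G = 0.18 * 910 = 163.8
Required area A = P / (eta * G) = 15300.0 / 163.8
A = 93.41 m^2

93.41


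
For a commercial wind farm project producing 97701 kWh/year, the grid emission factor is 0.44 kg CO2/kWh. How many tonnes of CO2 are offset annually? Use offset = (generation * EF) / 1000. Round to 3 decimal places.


CO2 offset in kg = generation * emission_factor
CO2 offset = 97701 * 0.44 = 42988.44 kg
Convert to tonnes:
  CO2 offset = 42988.44 / 1000 = 42.988 tonnes

42.988


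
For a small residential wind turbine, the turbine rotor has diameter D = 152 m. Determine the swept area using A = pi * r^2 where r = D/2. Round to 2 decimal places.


Compute the rotor radius:
  r = D / 2 = 152 / 2 = 76.0 m
Calculate swept area:
  A = pi * r^2 = pi * 76.0^2
  A = 18145.84 m^2

18145.84


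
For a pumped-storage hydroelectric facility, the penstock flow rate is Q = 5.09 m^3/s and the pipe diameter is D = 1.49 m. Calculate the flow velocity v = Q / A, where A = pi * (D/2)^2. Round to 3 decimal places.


Compute pipe cross-sectional area:
  A = pi * (D/2)^2 = pi * (1.49/2)^2 = 1.7437 m^2
Calculate velocity:
  v = Q / A = 5.09 / 1.7437
  v = 2.919 m/s

2.919


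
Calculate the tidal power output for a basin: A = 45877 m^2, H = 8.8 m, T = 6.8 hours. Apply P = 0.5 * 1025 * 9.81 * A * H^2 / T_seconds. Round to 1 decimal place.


Convert period to seconds: T = 6.8 * 3600 = 24480.0 s
H^2 = 8.8^2 = 77.44
P = 0.5 * rho * g * A * H^2 / T
P = 0.5 * 1025 * 9.81 * 45877 * 77.44 / 24480.0
P = 729645.3 W

729645.3


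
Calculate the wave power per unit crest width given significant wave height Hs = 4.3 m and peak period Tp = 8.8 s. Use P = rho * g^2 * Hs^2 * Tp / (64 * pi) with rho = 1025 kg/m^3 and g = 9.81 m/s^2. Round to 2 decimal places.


Apply wave power formula:
  g^2 = 9.81^2 = 96.2361
  Hs^2 = 4.3^2 = 18.49
  Numerator = rho * g^2 * Hs^2 * Tp = 1025 * 96.2361 * 18.49 * 8.8 = 16050237.51
  Denominator = 64 * pi = 201.0619
  P = 16050237.51 / 201.0619 = 79827.33 W/m

79827.33


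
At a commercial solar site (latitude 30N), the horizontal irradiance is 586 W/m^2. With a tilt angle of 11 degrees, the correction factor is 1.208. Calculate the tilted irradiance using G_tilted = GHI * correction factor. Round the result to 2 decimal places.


Identify the given values:
  GHI = 586 W/m^2, tilt correction factor = 1.208
Apply the formula G_tilted = GHI * factor:
  G_tilted = 586 * 1.208
  G_tilted = 707.89 W/m^2

707.89


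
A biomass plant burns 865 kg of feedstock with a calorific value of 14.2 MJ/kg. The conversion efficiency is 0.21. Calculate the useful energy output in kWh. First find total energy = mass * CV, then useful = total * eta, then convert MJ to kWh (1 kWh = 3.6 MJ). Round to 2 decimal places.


Total energy = mass * CV = 865 * 14.2 = 12283.0 MJ
Useful energy = total * eta = 12283.0 * 0.21 = 2579.43 MJ
Convert to kWh: 2579.43 / 3.6
Useful energy = 716.51 kWh

716.51


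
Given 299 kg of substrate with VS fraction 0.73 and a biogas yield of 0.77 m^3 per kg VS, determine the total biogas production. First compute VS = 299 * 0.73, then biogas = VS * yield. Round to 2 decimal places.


Compute volatile solids:
  VS = mass * VS_fraction = 299 * 0.73 = 218.27 kg
Calculate biogas volume:
  Biogas = VS * specific_yield = 218.27 * 0.77
  Biogas = 168.07 m^3

168.07


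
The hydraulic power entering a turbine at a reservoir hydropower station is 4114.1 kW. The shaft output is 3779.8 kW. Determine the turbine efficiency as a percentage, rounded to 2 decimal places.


Turbine efficiency = (output power / input power) * 100
eta = (3779.8 / 4114.1) * 100
eta = 91.87%

91.87


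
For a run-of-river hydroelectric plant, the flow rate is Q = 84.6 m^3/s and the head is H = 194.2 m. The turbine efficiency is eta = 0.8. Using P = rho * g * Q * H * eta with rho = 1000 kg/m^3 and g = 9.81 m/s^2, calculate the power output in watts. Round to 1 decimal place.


Apply the hydropower formula P = rho * g * Q * H * eta
rho * g = 1000 * 9.81 = 9810.0
P = 9810.0 * 84.6 * 194.2 * 0.8
P = 128937303.4 W

128937303.4


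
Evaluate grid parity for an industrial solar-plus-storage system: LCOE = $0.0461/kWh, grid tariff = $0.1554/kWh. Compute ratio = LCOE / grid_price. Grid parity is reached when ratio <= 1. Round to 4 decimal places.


Compare LCOE to grid price:
  LCOE = $0.0461/kWh, Grid price = $0.1554/kWh
  Ratio = LCOE / grid_price = 0.0461 / 0.1554 = 0.2967
  Grid parity achieved (ratio <= 1)? yes

0.2967


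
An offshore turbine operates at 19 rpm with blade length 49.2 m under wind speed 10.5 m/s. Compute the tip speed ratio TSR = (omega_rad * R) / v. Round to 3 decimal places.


Convert rotational speed to rad/s:
  omega = 19 * 2 * pi / 60 = 1.9897 rad/s
Compute tip speed:
  v_tip = omega * R = 1.9897 * 49.2 = 97.892 m/s
Tip speed ratio:
  TSR = v_tip / v_wind = 97.892 / 10.5 = 9.323

9.323


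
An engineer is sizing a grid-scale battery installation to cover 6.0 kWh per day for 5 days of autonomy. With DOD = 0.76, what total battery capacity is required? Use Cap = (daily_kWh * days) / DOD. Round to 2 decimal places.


Total energy needed = daily * days = 6.0 * 5 = 30.0 kWh
Account for depth of discharge:
  Cap = total_energy / DOD = 30.0 / 0.76
  Cap = 39.47 kWh

39.47


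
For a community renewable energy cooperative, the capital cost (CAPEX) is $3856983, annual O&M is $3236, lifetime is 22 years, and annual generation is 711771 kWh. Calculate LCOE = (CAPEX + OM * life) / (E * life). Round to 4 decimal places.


Total cost = CAPEX + OM * lifetime = 3856983 + 3236 * 22 = 3856983 + 71192 = 3928175
Total generation = annual * lifetime = 711771 * 22 = 15658962 kWh
LCOE = 3928175 / 15658962
LCOE = 0.2509 $/kWh

0.2509


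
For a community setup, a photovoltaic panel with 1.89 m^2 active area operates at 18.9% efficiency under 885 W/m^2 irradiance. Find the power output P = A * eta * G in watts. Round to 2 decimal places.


Use the solar power formula P = A * eta * G.
Given: A = 1.89 m^2, eta = 0.189, G = 885 W/m^2
P = 1.89 * 0.189 * 885
P = 316.13 W

316.13


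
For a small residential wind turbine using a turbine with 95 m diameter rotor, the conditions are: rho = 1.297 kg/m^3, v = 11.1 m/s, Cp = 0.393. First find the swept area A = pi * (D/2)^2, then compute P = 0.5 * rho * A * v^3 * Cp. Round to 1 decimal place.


Step 1 -- Compute swept area:
  A = pi * (D/2)^2 = pi * (95/2)^2 = 7088.22 m^2
Step 2 -- Apply wind power equation:
  P = 0.5 * rho * A * v^3 * Cp
  v^3 = 11.1^3 = 1367.631
  P = 0.5 * 1.297 * 7088.22 * 1367.631 * 0.393
  P = 2470634.8 W

2470634.8


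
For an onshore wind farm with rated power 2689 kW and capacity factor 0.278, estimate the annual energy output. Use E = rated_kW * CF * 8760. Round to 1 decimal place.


Annual energy = rated_kW * capacity_factor * hours_per_year
Given: P_rated = 2689 kW, CF = 0.278, hours = 8760
E = 2689 * 0.278 * 8760
E = 6548467.9 kWh

6548467.9


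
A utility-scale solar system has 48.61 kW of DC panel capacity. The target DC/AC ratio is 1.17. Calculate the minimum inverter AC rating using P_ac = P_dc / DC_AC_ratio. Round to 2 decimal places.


The inverter AC capacity is determined by the DC/AC ratio.
Given: P_dc = 48.61 kW, DC/AC ratio = 1.17
P_ac = P_dc / ratio = 48.61 / 1.17
P_ac = 41.55 kW

41.55


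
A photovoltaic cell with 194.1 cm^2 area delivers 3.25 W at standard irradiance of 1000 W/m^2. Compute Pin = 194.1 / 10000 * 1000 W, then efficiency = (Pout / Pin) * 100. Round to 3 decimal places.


First compute the input power:
  Pin = area_cm2 / 10000 * G = 194.1 / 10000 * 1000 = 19.41 W
Then compute efficiency:
  Efficiency = (Pout / Pin) * 100 = (3.25 / 19.41) * 100
  Efficiency = 16.744%

16.744


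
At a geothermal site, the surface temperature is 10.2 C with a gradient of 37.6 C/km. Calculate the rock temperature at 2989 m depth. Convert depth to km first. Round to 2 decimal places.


Convert depth to km: 2989 / 1000 = 2.989 km
Temperature increase = gradient * depth_km = 37.6 * 2.989 = 112.39 C
Temperature at depth = T_surface + delta_T = 10.2 + 112.39
T = 122.59 C

122.59
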